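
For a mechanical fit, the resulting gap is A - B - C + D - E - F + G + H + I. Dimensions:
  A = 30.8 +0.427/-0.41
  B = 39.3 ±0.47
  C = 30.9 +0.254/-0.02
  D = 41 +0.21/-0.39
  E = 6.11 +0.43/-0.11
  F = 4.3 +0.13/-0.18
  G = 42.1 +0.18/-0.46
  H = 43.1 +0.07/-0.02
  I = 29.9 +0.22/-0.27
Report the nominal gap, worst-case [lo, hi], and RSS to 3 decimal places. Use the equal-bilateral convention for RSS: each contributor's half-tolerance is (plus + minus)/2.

nominal=106.290 wc=[103.456,108.177] rss=0.875

Stack each dimension's contribution:
  +A: nom +30.800 → Σnom=30.800; wc +0.427/-0.410 → slack +0.427/-0.410; half-tol=0.418, Σhalf²=0.175142
  -B: nom -39.300 → Σnom=-8.500; wc +0.470/-0.470 → slack +0.897/-0.880; half-tol=0.470, Σhalf²=0.396042
  -C: nom -30.900 → Σnom=-39.400; wc +0.020/-0.254 → slack +0.917/-1.134; half-tol=0.137, Σhalf²=0.414811
  +D: nom +41.000 → Σnom=1.600; wc +0.210/-0.390 → slack +1.127/-1.524; half-tol=0.300, Σhalf²=0.504811
  -E: nom -6.110 → Σnom=-4.510; wc +0.110/-0.430 → slack +1.237/-1.954; half-tol=0.270, Σhalf²=0.577711
  -F: nom -4.300 → Σnom=-8.810; wc +0.180/-0.130 → slack +1.417/-2.084; half-tol=0.155, Σhalf²=0.601736
  +G: nom +42.100 → Σnom=33.290; wc +0.180/-0.460 → slack +1.597/-2.544; half-tol=0.320, Σhalf²=0.704136
  +H: nom +43.100 → Σnom=76.390; wc +0.070/-0.020 → slack +1.667/-2.564; half-tol=0.045, Σhalf²=0.706161
  +I: nom +29.900 → Σnom=106.290; wc +0.220/-0.270 → slack +1.887/-2.834; half-tol=0.245, Σhalf²=0.766186
Nominal = 106.290. Worst-case = [106.290 - 2.834, 106.290 + 1.887] = [103.456, 108.177]. RSS = √0.766186 = 0.875.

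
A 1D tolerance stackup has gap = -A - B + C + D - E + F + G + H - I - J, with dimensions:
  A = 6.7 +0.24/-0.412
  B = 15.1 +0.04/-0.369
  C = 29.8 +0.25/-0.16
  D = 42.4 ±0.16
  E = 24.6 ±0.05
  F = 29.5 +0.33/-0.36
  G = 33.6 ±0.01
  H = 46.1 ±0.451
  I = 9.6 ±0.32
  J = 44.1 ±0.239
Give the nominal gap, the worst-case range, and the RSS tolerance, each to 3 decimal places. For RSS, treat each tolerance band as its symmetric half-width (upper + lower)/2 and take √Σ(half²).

Stack each dimension's contribution:
  -A: nom -6.700 → Σnom=-6.700; wc +0.412/-0.240 → slack +0.412/-0.240; half-tol=0.326, Σhalf²=0.106276
  -B: nom -15.100 → Σnom=-21.800; wc +0.369/-0.040 → slack +0.781/-0.280; half-tol=0.204, Σhalf²=0.148096
  +C: nom +29.800 → Σnom=8.000; wc +0.250/-0.160 → slack +1.031/-0.440; half-tol=0.205, Σhalf²=0.190121
  +D: nom +42.400 → Σnom=50.400; wc +0.160/-0.160 → slack +1.191/-0.600; half-tol=0.160, Σhalf²=0.215721
  -E: nom -24.600 → Σnom=25.800; wc +0.050/-0.050 → slack +1.241/-0.650; half-tol=0.050, Σhalf²=0.218221
  +F: nom +29.500 → Σnom=55.300; wc +0.330/-0.360 → slack +1.571/-1.010; half-tol=0.345, Σhalf²=0.337246
  +G: nom +33.600 → Σnom=88.900; wc +0.010/-0.010 → slack +1.581/-1.020; half-tol=0.010, Σhalf²=0.337346
  +H: nom +46.100 → Σnom=135.000; wc +0.451/-0.451 → slack +2.032/-1.471; half-tol=0.451, Σhalf²=0.540747
  -I: nom -9.600 → Σnom=125.400; wc +0.320/-0.320 → slack +2.352/-1.791; half-tol=0.320, Σhalf²=0.643147
  -J: nom -44.100 → Σnom=81.300; wc +0.239/-0.239 → slack +2.591/-2.030; half-tol=0.239, Σhalf²=0.700268
Nominal = 81.300. Worst-case = [81.300 - 2.030, 81.300 + 2.591] = [79.270, 83.891]. RSS = √0.700268 = 0.837.

nominal=81.300 wc=[79.270,83.891] rss=0.837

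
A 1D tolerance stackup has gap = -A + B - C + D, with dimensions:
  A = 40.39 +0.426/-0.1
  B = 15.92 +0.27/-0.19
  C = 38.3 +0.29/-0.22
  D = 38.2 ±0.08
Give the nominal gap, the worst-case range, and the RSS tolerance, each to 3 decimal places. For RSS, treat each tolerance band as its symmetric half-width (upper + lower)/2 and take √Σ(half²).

Stack each dimension's contribution:
  -A: nom -40.390 → Σnom=-40.390; wc +0.100/-0.426 → slack +0.100/-0.426; half-tol=0.263, Σhalf²=0.069169
  +B: nom +15.920 → Σnom=-24.470; wc +0.270/-0.190 → slack +0.370/-0.616; half-tol=0.230, Σhalf²=0.122069
  -C: nom -38.300 → Σnom=-62.770; wc +0.220/-0.290 → slack +0.590/-0.906; half-tol=0.255, Σhalf²=0.187094
  +D: nom +38.200 → Σnom=-24.570; wc +0.080/-0.080 → slack +0.670/-0.986; half-tol=0.080, Σhalf²=0.193494
Nominal = -24.570. Worst-case = [-24.570 - 0.986, -24.570 + 0.670] = [-25.556, -23.900]. RSS = √0.193494 = 0.440.

nominal=-24.570 wc=[-25.556,-23.900] rss=0.440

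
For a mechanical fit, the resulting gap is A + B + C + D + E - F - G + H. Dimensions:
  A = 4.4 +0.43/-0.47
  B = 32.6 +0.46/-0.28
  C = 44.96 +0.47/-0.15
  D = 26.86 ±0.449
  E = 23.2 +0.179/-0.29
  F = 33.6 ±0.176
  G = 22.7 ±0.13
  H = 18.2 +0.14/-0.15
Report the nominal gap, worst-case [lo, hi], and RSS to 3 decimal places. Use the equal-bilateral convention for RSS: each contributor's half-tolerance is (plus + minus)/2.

Stack each dimension's contribution:
  +A: nom +4.400 → Σnom=4.400; wc +0.430/-0.470 → slack +0.430/-0.470; half-tol=0.450, Σhalf²=0.202500
  +B: nom +32.600 → Σnom=37.000; wc +0.460/-0.280 → slack +0.890/-0.750; half-tol=0.370, Σhalf²=0.339400
  +C: nom +44.960 → Σnom=81.960; wc +0.470/-0.150 → slack +1.360/-0.900; half-tol=0.310, Σhalf²=0.435500
  +D: nom +26.860 → Σnom=108.820; wc +0.449/-0.449 → slack +1.809/-1.349; half-tol=0.449, Σhalf²=0.637101
  +E: nom +23.200 → Σnom=132.020; wc +0.179/-0.290 → slack +1.988/-1.639; half-tol=0.234, Σhalf²=0.692091
  -F: nom -33.600 → Σnom=98.420; wc +0.176/-0.176 → slack +2.164/-1.815; half-tol=0.176, Σhalf²=0.723067
  -G: nom -22.700 → Σnom=75.720; wc +0.130/-0.130 → slack +2.294/-1.945; half-tol=0.130, Σhalf²=0.739967
  +H: nom +18.200 → Σnom=93.920; wc +0.140/-0.150 → slack +2.434/-2.095; half-tol=0.145, Σhalf²=0.760992
Nominal = 93.920. Worst-case = [93.920 - 2.095, 93.920 + 2.434] = [91.825, 96.354]. RSS = √0.760992 = 0.872.

nominal=93.920 wc=[91.825,96.354] rss=0.872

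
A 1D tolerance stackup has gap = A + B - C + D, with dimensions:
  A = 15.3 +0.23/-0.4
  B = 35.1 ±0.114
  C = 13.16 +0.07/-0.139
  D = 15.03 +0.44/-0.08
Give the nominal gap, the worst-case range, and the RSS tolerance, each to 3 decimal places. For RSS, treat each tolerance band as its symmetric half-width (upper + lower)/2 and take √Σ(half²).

Stack each dimension's contribution:
  +A: nom +15.300 → Σnom=15.300; wc +0.230/-0.400 → slack +0.230/-0.400; half-tol=0.315, Σhalf²=0.099225
  +B: nom +35.100 → Σnom=50.400; wc +0.114/-0.114 → slack +0.344/-0.514; half-tol=0.114, Σhalf²=0.112221
  -C: nom -13.160 → Σnom=37.240; wc +0.139/-0.070 → slack +0.483/-0.584; half-tol=0.105, Σhalf²=0.123141
  +D: nom +15.030 → Σnom=52.270; wc +0.440/-0.080 → slack +0.923/-0.664; half-tol=0.260, Σhalf²=0.190741
Nominal = 52.270. Worst-case = [52.270 - 0.664, 52.270 + 0.923] = [51.606, 53.193]. RSS = √0.190741 = 0.437.

nominal=52.270 wc=[51.606,53.193] rss=0.437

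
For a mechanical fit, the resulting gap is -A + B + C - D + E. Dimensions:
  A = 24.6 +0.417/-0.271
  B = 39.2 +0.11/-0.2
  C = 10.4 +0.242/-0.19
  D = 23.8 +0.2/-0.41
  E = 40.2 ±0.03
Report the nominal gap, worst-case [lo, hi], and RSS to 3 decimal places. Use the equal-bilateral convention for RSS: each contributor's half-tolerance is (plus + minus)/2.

Stack each dimension's contribution:
  -A: nom -24.600 → Σnom=-24.600; wc +0.271/-0.417 → slack +0.271/-0.417; half-tol=0.344, Σhalf²=0.118336
  +B: nom +39.200 → Σnom=14.600; wc +0.110/-0.200 → slack +0.381/-0.617; half-tol=0.155, Σhalf²=0.142361
  +C: nom +10.400 → Σnom=25.000; wc +0.242/-0.190 → slack +0.623/-0.807; half-tol=0.216, Σhalf²=0.189017
  -D: nom -23.800 → Σnom=1.200; wc +0.410/-0.200 → slack +1.033/-1.007; half-tol=0.305, Σhalf²=0.282042
  +E: nom +40.200 → Σnom=41.400; wc +0.030/-0.030 → slack +1.063/-1.037; half-tol=0.030, Σhalf²=0.282942
Nominal = 41.400. Worst-case = [41.400 - 1.037, 41.400 + 1.063] = [40.363, 42.463]. RSS = √0.282942 = 0.532.

nominal=41.400 wc=[40.363,42.463] rss=0.532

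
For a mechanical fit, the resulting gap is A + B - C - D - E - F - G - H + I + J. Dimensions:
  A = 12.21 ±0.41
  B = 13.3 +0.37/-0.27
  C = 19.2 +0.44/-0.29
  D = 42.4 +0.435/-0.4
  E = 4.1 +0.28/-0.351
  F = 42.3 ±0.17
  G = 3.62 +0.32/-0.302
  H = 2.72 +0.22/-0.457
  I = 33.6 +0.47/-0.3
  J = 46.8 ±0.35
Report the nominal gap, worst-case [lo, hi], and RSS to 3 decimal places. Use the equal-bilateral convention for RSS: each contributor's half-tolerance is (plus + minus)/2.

Stack each dimension's contribution:
  +A: nom +12.210 → Σnom=12.210; wc +0.410/-0.410 → slack +0.410/-0.410; half-tol=0.410, Σhalf²=0.168100
  +B: nom +13.300 → Σnom=25.510; wc +0.370/-0.270 → slack +0.780/-0.680; half-tol=0.320, Σhalf²=0.270500
  -C: nom -19.200 → Σnom=6.310; wc +0.290/-0.440 → slack +1.070/-1.120; half-tol=0.365, Σhalf²=0.403725
  -D: nom -42.400 → Σnom=-36.090; wc +0.400/-0.435 → slack +1.470/-1.555; half-tol=0.417, Σhalf²=0.578031
  -E: nom -4.100 → Σnom=-40.190; wc +0.351/-0.280 → slack +1.821/-1.835; half-tol=0.316, Σhalf²=0.677571
  -F: nom -42.300 → Σnom=-82.490; wc +0.170/-0.170 → slack +1.991/-2.005; half-tol=0.170, Σhalf²=0.706472
  -G: nom -3.620 → Σnom=-86.110; wc +0.302/-0.320 → slack +2.293/-2.325; half-tol=0.311, Σhalf²=0.803192
  -H: nom -2.720 → Σnom=-88.830; wc +0.457/-0.220 → slack +2.750/-2.545; half-tol=0.339, Σhalf²=0.917775
  +I: nom +33.600 → Σnom=-55.230; wc +0.470/-0.300 → slack +3.220/-2.845; half-tol=0.385, Σhalf²=1.066000
  +J: nom +46.800 → Σnom=-8.430; wc +0.350/-0.350 → slack +3.570/-3.195; half-tol=0.350, Σhalf²=1.188500
Nominal = -8.430. Worst-case = [-8.430 - 3.195, -8.430 + 3.570] = [-11.625, -4.860]. RSS = √1.188500 = 1.090.

nominal=-8.430 wc=[-11.625,-4.860] rss=1.090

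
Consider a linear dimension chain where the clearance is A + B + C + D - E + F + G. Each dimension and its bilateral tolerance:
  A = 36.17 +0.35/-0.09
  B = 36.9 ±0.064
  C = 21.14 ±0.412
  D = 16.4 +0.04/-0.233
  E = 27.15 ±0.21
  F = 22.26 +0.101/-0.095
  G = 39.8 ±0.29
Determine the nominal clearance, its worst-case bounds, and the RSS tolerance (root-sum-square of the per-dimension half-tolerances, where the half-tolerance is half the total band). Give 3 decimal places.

nominal=145.520 wc=[144.126,146.987] rss=0.615

Stack each dimension's contribution:
  +A: nom +36.170 → Σnom=36.170; wc +0.350/-0.090 → slack +0.350/-0.090; half-tol=0.220, Σhalf²=0.048400
  +B: nom +36.900 → Σnom=73.070; wc +0.064/-0.064 → slack +0.414/-0.154; half-tol=0.064, Σhalf²=0.052496
  +C: nom +21.140 → Σnom=94.210; wc +0.412/-0.412 → slack +0.826/-0.566; half-tol=0.412, Σhalf²=0.222240
  +D: nom +16.400 → Σnom=110.610; wc +0.040/-0.233 → slack +0.866/-0.799; half-tol=0.137, Σhalf²=0.240872
  -E: nom -27.150 → Σnom=83.460; wc +0.210/-0.210 → slack +1.076/-1.009; half-tol=0.210, Σhalf²=0.284972
  +F: nom +22.260 → Σnom=105.720; wc +0.101/-0.095 → slack +1.177/-1.104; half-tol=0.098, Σhalf²=0.294576
  +G: nom +39.800 → Σnom=145.520; wc +0.290/-0.290 → slack +1.467/-1.394; half-tol=0.290, Σhalf²=0.378676
Nominal = 145.520. Worst-case = [145.520 - 1.394, 145.520 + 1.467] = [144.126, 146.987]. RSS = √0.378676 = 0.615.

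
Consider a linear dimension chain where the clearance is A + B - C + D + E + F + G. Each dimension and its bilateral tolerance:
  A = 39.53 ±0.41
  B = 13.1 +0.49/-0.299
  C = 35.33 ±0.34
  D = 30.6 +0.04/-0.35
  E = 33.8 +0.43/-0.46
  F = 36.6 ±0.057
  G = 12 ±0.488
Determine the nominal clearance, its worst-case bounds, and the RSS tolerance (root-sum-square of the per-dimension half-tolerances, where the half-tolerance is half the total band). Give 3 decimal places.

Stack each dimension's contribution:
  +A: nom +39.530 → Σnom=39.530; wc +0.410/-0.410 → slack +0.410/-0.410; half-tol=0.410, Σhalf²=0.168100
  +B: nom +13.100 → Σnom=52.630; wc +0.490/-0.299 → slack +0.900/-0.709; half-tol=0.394, Σhalf²=0.323730
  -C: nom -35.330 → Σnom=17.300; wc +0.340/-0.340 → slack +1.240/-1.049; half-tol=0.340, Σhalf²=0.439330
  +D: nom +30.600 → Σnom=47.900; wc +0.040/-0.350 → slack +1.280/-1.399; half-tol=0.195, Σhalf²=0.477355
  +E: nom +33.800 → Σnom=81.700; wc +0.430/-0.460 → slack +1.710/-1.859; half-tol=0.445, Σhalf²=0.675380
  +F: nom +36.600 → Σnom=118.300; wc +0.057/-0.057 → slack +1.767/-1.916; half-tol=0.057, Σhalf²=0.678629
  +G: nom +12.000 → Σnom=130.300; wc +0.488/-0.488 → slack +2.255/-2.404; half-tol=0.488, Σhalf²=0.916773
Nominal = 130.300. Worst-case = [130.300 - 2.404, 130.300 + 2.255] = [127.896, 132.555]. RSS = √0.916773 = 0.957.

nominal=130.300 wc=[127.896,132.555] rss=0.957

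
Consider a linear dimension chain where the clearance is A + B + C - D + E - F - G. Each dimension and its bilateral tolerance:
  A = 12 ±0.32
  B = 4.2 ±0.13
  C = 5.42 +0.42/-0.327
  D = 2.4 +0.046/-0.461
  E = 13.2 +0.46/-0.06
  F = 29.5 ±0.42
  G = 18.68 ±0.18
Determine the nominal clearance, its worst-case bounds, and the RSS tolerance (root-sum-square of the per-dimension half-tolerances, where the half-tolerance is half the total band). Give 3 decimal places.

nominal=-15.760 wc=[-17.243,-13.369] rss=0.774

Stack each dimension's contribution:
  +A: nom +12.000 → Σnom=12.000; wc +0.320/-0.320 → slack +0.320/-0.320; half-tol=0.320, Σhalf²=0.102400
  +B: nom +4.200 → Σnom=16.200; wc +0.130/-0.130 → slack +0.450/-0.450; half-tol=0.130, Σhalf²=0.119300
  +C: nom +5.420 → Σnom=21.620; wc +0.420/-0.327 → slack +0.870/-0.777; half-tol=0.373, Σhalf²=0.258802
  -D: nom -2.400 → Σnom=19.220; wc +0.461/-0.046 → slack +1.331/-0.823; half-tol=0.254, Σhalf²=0.323065
  +E: nom +13.200 → Σnom=32.420; wc +0.460/-0.060 → slack +1.791/-0.883; half-tol=0.260, Σhalf²=0.390665
  -F: nom -29.500 → Σnom=2.920; wc +0.420/-0.420 → slack +2.211/-1.303; half-tol=0.420, Σhalf²=0.567064
  -G: nom -18.680 → Σnom=-15.760; wc +0.180/-0.180 → slack +2.391/-1.483; half-tol=0.180, Σhalf²=0.599464
Nominal = -15.760. Worst-case = [-15.760 - 1.483, -15.760 + 2.391] = [-17.243, -13.369]. RSS = √0.599464 = 0.774.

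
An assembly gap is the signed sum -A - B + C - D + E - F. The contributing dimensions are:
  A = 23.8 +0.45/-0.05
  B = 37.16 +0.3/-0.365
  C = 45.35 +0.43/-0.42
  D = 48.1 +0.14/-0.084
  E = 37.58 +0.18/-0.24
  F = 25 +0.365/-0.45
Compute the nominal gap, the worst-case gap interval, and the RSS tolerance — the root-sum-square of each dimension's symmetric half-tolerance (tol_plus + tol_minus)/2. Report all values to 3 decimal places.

Stack each dimension's contribution:
  -A: nom -23.800 → Σnom=-23.800; wc +0.050/-0.450 → slack +0.050/-0.450; half-tol=0.250, Σhalf²=0.062500
  -B: nom -37.160 → Σnom=-60.960; wc +0.365/-0.300 → slack +0.415/-0.750; half-tol=0.333, Σhalf²=0.173056
  +C: nom +45.350 → Σnom=-15.610; wc +0.430/-0.420 → slack +0.845/-1.170; half-tol=0.425, Σhalf²=0.353681
  -D: nom -48.100 → Σnom=-63.710; wc +0.084/-0.140 → slack +0.929/-1.310; half-tol=0.112, Σhalf²=0.366225
  +E: nom +37.580 → Σnom=-26.130; wc +0.180/-0.240 → slack +1.109/-1.550; half-tol=0.210, Σhalf²=0.410325
  -F: nom -25.000 → Σnom=-51.130; wc +0.450/-0.365 → slack +1.559/-1.915; half-tol=0.407, Σhalf²=0.576381
Nominal = -51.130. Worst-case = [-51.130 - 1.915, -51.130 + 1.559] = [-53.045, -49.571]. RSS = √0.576381 = 0.759.

nominal=-51.130 wc=[-53.045,-49.571] rss=0.759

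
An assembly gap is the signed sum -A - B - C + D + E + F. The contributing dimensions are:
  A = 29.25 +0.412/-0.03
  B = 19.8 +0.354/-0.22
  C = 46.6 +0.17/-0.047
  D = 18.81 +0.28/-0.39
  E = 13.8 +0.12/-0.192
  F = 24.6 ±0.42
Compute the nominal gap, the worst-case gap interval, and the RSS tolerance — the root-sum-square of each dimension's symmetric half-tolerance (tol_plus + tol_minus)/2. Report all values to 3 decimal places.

Stack each dimension's contribution:
  -A: nom -29.250 → Σnom=-29.250; wc +0.030/-0.412 → slack +0.030/-0.412; half-tol=0.221, Σhalf²=0.048841
  -B: nom -19.800 → Σnom=-49.050; wc +0.220/-0.354 → slack +0.250/-0.766; half-tol=0.287, Σhalf²=0.131210
  -C: nom -46.600 → Σnom=-95.650; wc +0.047/-0.170 → slack +0.297/-0.936; half-tol=0.109, Σhalf²=0.142982
  +D: nom +18.810 → Σnom=-76.840; wc +0.280/-0.390 → slack +0.577/-1.326; half-tol=0.335, Σhalf²=0.255207
  +E: nom +13.800 → Σnom=-63.040; wc +0.120/-0.192 → slack +0.697/-1.518; half-tol=0.156, Σhalf²=0.279543
  +F: nom +24.600 → Σnom=-38.440; wc +0.420/-0.420 → slack +1.117/-1.938; half-tol=0.420, Σhalf²=0.455943
Nominal = -38.440. Worst-case = [-38.440 - 1.938, -38.440 + 1.117] = [-40.378, -37.323]. RSS = √0.455943 = 0.675.

nominal=-38.440 wc=[-40.378,-37.323] rss=0.675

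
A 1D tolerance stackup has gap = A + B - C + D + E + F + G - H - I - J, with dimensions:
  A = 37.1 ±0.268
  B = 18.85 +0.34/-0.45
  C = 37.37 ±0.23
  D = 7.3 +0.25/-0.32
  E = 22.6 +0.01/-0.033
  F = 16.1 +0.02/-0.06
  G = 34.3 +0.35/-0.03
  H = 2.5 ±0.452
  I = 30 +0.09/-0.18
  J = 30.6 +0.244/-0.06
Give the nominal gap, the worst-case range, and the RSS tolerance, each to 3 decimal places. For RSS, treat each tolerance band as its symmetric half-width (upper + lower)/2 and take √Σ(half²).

Stack each dimension's contribution:
  +A: nom +37.100 → Σnom=37.100; wc +0.268/-0.268 → slack +0.268/-0.268; half-tol=0.268, Σhalf²=0.071824
  +B: nom +18.850 → Σnom=55.950; wc +0.340/-0.450 → slack +0.608/-0.718; half-tol=0.395, Σhalf²=0.227849
  -C: nom -37.370 → Σnom=18.580; wc +0.230/-0.230 → slack +0.838/-0.948; half-tol=0.230, Σhalf²=0.280749
  +D: nom +7.300 → Σnom=25.880; wc +0.250/-0.320 → slack +1.088/-1.268; half-tol=0.285, Σhalf²=0.361974
  +E: nom +22.600 → Σnom=48.480; wc +0.010/-0.033 → slack +1.098/-1.301; half-tol=0.022, Σhalf²=0.362436
  +F: nom +16.100 → Σnom=64.580; wc +0.020/-0.060 → slack +1.118/-1.361; half-tol=0.040, Σhalf²=0.364036
  +G: nom +34.300 → Σnom=98.880; wc +0.350/-0.030 → slack +1.468/-1.391; half-tol=0.190, Σhalf²=0.400136
  -H: nom -2.500 → Σnom=96.380; wc +0.452/-0.452 → slack +1.920/-1.843; half-tol=0.452, Σhalf²=0.604440
  -I: nom -30.000 → Σnom=66.380; wc +0.180/-0.090 → slack +2.100/-1.933; half-tol=0.135, Σhalf²=0.622665
  -J: nom -30.600 → Σnom=35.780; wc +0.060/-0.244 → slack +2.160/-2.177; half-tol=0.152, Σhalf²=0.645769
Nominal = 35.780. Worst-case = [35.780 - 2.177, 35.780 + 2.160] = [33.603, 37.940]. RSS = √0.645769 = 0.804.

nominal=35.780 wc=[33.603,37.940] rss=0.804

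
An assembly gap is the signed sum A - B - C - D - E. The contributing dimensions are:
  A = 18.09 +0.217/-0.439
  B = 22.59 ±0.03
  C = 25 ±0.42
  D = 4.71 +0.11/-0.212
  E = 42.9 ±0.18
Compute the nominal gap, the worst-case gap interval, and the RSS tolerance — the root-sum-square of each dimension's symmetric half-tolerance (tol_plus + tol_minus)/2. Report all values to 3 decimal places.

Stack each dimension's contribution:
  +A: nom +18.090 → Σnom=18.090; wc +0.217/-0.439 → slack +0.217/-0.439; half-tol=0.328, Σhalf²=0.107584
  -B: nom -22.590 → Σnom=-4.500; wc +0.030/-0.030 → slack +0.247/-0.469; half-tol=0.030, Σhalf²=0.108484
  -C: nom -25.000 → Σnom=-29.500; wc +0.420/-0.420 → slack +0.667/-0.889; half-tol=0.420, Σhalf²=0.284884
  -D: nom -4.710 → Σnom=-34.210; wc +0.212/-0.110 → slack +0.879/-0.999; half-tol=0.161, Σhalf²=0.310805
  -E: nom -42.900 → Σnom=-77.110; wc +0.180/-0.180 → slack +1.059/-1.179; half-tol=0.180, Σhalf²=0.343205
Nominal = -77.110. Worst-case = [-77.110 - 1.179, -77.110 + 1.059] = [-78.289, -76.051]. RSS = √0.343205 = 0.586.

nominal=-77.110 wc=[-78.289,-76.051] rss=0.586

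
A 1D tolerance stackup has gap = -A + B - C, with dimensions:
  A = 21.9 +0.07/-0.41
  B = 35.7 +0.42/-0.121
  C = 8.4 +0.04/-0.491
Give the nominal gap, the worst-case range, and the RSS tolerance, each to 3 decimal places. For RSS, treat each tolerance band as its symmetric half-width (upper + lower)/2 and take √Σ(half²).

nominal=5.400 wc=[5.169,6.721] rss=0.449

Stack each dimension's contribution:
  -A: nom -21.900 → Σnom=-21.900; wc +0.410/-0.070 → slack +0.410/-0.070; half-tol=0.240, Σhalf²=0.057600
  +B: nom +35.700 → Σnom=13.800; wc +0.420/-0.121 → slack +0.830/-0.191; half-tol=0.270, Σhalf²=0.130770
  -C: nom -8.400 → Σnom=5.400; wc +0.491/-0.040 → slack +1.321/-0.231; half-tol=0.266, Σhalf²=0.201260
Nominal = 5.400. Worst-case = [5.400 - 0.231, 5.400 + 1.321] = [5.169, 6.721]. RSS = √0.201260 = 0.449.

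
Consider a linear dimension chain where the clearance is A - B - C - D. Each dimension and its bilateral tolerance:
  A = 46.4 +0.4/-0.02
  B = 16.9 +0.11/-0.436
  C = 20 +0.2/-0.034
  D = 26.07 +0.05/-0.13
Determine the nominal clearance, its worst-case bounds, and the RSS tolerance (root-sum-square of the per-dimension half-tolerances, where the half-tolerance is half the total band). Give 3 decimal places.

Stack each dimension's contribution:
  +A: nom +46.400 → Σnom=46.400; wc +0.400/-0.020 → slack +0.400/-0.020; half-tol=0.210, Σhalf²=0.044100
  -B: nom -16.900 → Σnom=29.500; wc +0.436/-0.110 → slack +0.836/-0.130; half-tol=0.273, Σhalf²=0.118629
  -C: nom -20.000 → Σnom=9.500; wc +0.034/-0.200 → slack +0.870/-0.330; half-tol=0.117, Σhalf²=0.132318
  -D: nom -26.070 → Σnom=-16.570; wc +0.130/-0.050 → slack +1.000/-0.380; half-tol=0.090, Σhalf²=0.140418
Nominal = -16.570. Worst-case = [-16.570 - 0.380, -16.570 + 1.000] = [-16.950, -15.570]. RSS = √0.140418 = 0.375.

nominal=-16.570 wc=[-16.950,-15.570] rss=0.375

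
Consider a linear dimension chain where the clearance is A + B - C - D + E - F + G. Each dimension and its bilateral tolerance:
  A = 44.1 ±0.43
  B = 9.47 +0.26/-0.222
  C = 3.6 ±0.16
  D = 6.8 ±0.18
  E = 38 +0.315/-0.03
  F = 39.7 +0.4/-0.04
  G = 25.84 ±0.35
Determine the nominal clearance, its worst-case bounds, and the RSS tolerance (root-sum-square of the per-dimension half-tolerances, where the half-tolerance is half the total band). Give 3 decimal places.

nominal=67.310 wc=[65.538,69.045] rss=0.708

Stack each dimension's contribution:
  +A: nom +44.100 → Σnom=44.100; wc +0.430/-0.430 → slack +0.430/-0.430; half-tol=0.430, Σhalf²=0.184900
  +B: nom +9.470 → Σnom=53.570; wc +0.260/-0.222 → slack +0.690/-0.652; half-tol=0.241, Σhalf²=0.242981
  -C: nom -3.600 → Σnom=49.970; wc +0.160/-0.160 → slack +0.850/-0.812; half-tol=0.160, Σhalf²=0.268581
  -D: nom -6.800 → Σnom=43.170; wc +0.180/-0.180 → slack +1.030/-0.992; half-tol=0.180, Σhalf²=0.300981
  +E: nom +38.000 → Σnom=81.170; wc +0.315/-0.030 → slack +1.345/-1.022; half-tol=0.172, Σhalf²=0.330737
  -F: nom -39.700 → Σnom=41.470; wc +0.040/-0.400 → slack +1.385/-1.422; half-tol=0.220, Σhalf²=0.379137
  +G: nom +25.840 → Σnom=67.310; wc +0.350/-0.350 → slack +1.735/-1.772; half-tol=0.350, Σhalf²=0.501637
Nominal = 67.310. Worst-case = [67.310 - 1.772, 67.310 + 1.735] = [65.538, 69.045]. RSS = √0.501637 = 0.708.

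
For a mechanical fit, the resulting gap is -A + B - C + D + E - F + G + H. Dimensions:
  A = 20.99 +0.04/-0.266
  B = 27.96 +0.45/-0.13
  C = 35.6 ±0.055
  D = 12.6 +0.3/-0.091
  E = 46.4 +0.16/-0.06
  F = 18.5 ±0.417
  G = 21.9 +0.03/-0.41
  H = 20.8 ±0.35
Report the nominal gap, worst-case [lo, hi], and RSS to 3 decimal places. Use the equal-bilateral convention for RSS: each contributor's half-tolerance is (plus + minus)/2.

Stack each dimension's contribution:
  -A: nom -20.990 → Σnom=-20.990; wc +0.266/-0.040 → slack +0.266/-0.040; half-tol=0.153, Σhalf²=0.023409
  +B: nom +27.960 → Σnom=6.970; wc +0.450/-0.130 → slack +0.716/-0.170; half-tol=0.290, Σhalf²=0.107509
  -C: nom -35.600 → Σnom=-28.630; wc +0.055/-0.055 → slack +0.771/-0.225; half-tol=0.055, Σhalf²=0.110534
  +D: nom +12.600 → Σnom=-16.030; wc +0.300/-0.091 → slack +1.071/-0.316; half-tol=0.196, Σhalf²=0.148754
  +E: nom +46.400 → Σnom=30.370; wc +0.160/-0.060 → slack +1.231/-0.376; half-tol=0.110, Σhalf²=0.160854
  -F: nom -18.500 → Σnom=11.870; wc +0.417/-0.417 → slack +1.648/-0.793; half-tol=0.417, Σhalf²=0.334743
  +G: nom +21.900 → Σnom=33.770; wc +0.030/-0.410 → slack +1.678/-1.203; half-tol=0.220, Σhalf²=0.383143
  +H: nom +20.800 → Σnom=54.570; wc +0.350/-0.350 → slack +2.028/-1.553; half-tol=0.350, Σhalf²=0.505643
Nominal = 54.570. Worst-case = [54.570 - 1.553, 54.570 + 2.028] = [53.017, 56.598]. RSS = √0.505643 = 0.711.

nominal=54.570 wc=[53.017,56.598] rss=0.711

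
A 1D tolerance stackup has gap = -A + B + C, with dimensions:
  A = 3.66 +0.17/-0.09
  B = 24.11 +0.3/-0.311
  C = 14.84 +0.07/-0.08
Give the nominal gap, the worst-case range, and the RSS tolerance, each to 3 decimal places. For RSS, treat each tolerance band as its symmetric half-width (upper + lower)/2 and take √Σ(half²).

Stack each dimension's contribution:
  -A: nom -3.660 → Σnom=-3.660; wc +0.090/-0.170 → slack +0.090/-0.170; half-tol=0.130, Σhalf²=0.016900
  +B: nom +24.110 → Σnom=20.450; wc +0.300/-0.311 → slack +0.390/-0.481; half-tol=0.305, Σhalf²=0.110230
  +C: nom +14.840 → Σnom=35.290; wc +0.070/-0.080 → slack +0.460/-0.561; half-tol=0.075, Σhalf²=0.115855
Nominal = 35.290. Worst-case = [35.290 - 0.561, 35.290 + 0.460] = [34.729, 35.750]. RSS = √0.115855 = 0.340.

nominal=35.290 wc=[34.729,35.750] rss=0.340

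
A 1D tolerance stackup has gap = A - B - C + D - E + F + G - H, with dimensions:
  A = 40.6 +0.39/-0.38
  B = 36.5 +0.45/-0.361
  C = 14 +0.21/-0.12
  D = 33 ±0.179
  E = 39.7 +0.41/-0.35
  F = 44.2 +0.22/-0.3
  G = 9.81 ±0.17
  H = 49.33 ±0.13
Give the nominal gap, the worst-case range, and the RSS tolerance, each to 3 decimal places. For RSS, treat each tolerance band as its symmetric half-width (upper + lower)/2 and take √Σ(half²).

Stack each dimension's contribution:
  +A: nom +40.600 → Σnom=40.600; wc +0.390/-0.380 → slack +0.390/-0.380; half-tol=0.385, Σhalf²=0.148225
  -B: nom -36.500 → Σnom=4.100; wc +0.361/-0.450 → slack +0.751/-0.830; half-tol=0.405, Σhalf²=0.312655
  -C: nom -14.000 → Σnom=-9.900; wc +0.120/-0.210 → slack +0.871/-1.040; half-tol=0.165, Σhalf²=0.339880
  +D: nom +33.000 → Σnom=23.100; wc +0.179/-0.179 → slack +1.050/-1.219; half-tol=0.179, Σhalf²=0.371921
  -E: nom -39.700 → Σnom=-16.600; wc +0.350/-0.410 → slack +1.400/-1.629; half-tol=0.380, Σhalf²=0.516321
  +F: nom +44.200 → Σnom=27.600; wc +0.220/-0.300 → slack +1.620/-1.929; half-tol=0.260, Σhalf²=0.583921
  +G: nom +9.810 → Σnom=37.410; wc +0.170/-0.170 → slack +1.790/-2.099; half-tol=0.170, Σhalf²=0.612821
  -H: nom -49.330 → Σnom=-11.920; wc +0.130/-0.130 → slack +1.920/-2.229; half-tol=0.130, Σhalf²=0.629721
Nominal = -11.920. Worst-case = [-11.920 - 2.229, -11.920 + 1.920] = [-14.149, -10.000]. RSS = √0.629721 = 0.794.

nominal=-11.920 wc=[-14.149,-10.000] rss=0.794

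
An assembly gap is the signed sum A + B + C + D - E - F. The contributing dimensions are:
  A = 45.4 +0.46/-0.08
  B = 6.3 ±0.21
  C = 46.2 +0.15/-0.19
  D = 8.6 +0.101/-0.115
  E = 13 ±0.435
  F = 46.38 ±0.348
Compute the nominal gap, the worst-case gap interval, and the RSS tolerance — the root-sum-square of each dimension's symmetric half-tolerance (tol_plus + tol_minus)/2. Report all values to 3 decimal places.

nominal=47.120 wc=[45.742,48.824] rss=0.684

Stack each dimension's contribution:
  +A: nom +45.400 → Σnom=45.400; wc +0.460/-0.080 → slack +0.460/-0.080; half-tol=0.270, Σhalf²=0.072900
  +B: nom +6.300 → Σnom=51.700; wc +0.210/-0.210 → slack +0.670/-0.290; half-tol=0.210, Σhalf²=0.117000
  +C: nom +46.200 → Σnom=97.900; wc +0.150/-0.190 → slack +0.820/-0.480; half-tol=0.170, Σhalf²=0.145900
  +D: nom +8.600 → Σnom=106.500; wc +0.101/-0.115 → slack +0.921/-0.595; half-tol=0.108, Σhalf²=0.157564
  -E: nom -13.000 → Σnom=93.500; wc +0.435/-0.435 → slack +1.356/-1.030; half-tol=0.435, Σhalf²=0.346789
  -F: nom -46.380 → Σnom=47.120; wc +0.348/-0.348 → slack +1.704/-1.378; half-tol=0.348, Σhalf²=0.467893
Nominal = 47.120. Worst-case = [47.120 - 1.378, 47.120 + 1.704] = [45.742, 48.824]. RSS = √0.467893 = 0.684.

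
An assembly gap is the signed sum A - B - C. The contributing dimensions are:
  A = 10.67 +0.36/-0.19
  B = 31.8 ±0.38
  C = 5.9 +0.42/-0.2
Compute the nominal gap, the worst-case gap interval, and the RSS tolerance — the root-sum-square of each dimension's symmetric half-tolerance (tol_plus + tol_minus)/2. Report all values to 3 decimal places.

nominal=-27.030 wc=[-28.020,-26.090] rss=0.562

Stack each dimension's contribution:
  +A: nom +10.670 → Σnom=10.670; wc +0.360/-0.190 → slack +0.360/-0.190; half-tol=0.275, Σhalf²=0.075625
  -B: nom -31.800 → Σnom=-21.130; wc +0.380/-0.380 → slack +0.740/-0.570; half-tol=0.380, Σhalf²=0.220025
  -C: nom -5.900 → Σnom=-27.030; wc +0.200/-0.420 → slack +0.940/-0.990; half-tol=0.310, Σhalf²=0.316125
Nominal = -27.030. Worst-case = [-27.030 - 0.990, -27.030 + 0.940] = [-28.020, -26.090]. RSS = √0.316125 = 0.562.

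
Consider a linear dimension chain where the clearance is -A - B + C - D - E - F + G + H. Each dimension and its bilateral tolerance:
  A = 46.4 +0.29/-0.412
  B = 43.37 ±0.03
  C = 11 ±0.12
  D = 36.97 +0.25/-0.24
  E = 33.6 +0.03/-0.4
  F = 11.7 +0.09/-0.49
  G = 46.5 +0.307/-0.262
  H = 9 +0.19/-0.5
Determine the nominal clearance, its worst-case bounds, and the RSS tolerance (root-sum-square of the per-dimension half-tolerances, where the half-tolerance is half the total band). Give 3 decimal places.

Stack each dimension's contribution:
  -A: nom -46.400 → Σnom=-46.400; wc +0.412/-0.290 → slack +0.412/-0.290; half-tol=0.351, Σhalf²=0.123201
  -B: nom -43.370 → Σnom=-89.770; wc +0.030/-0.030 → slack +0.442/-0.320; half-tol=0.030, Σhalf²=0.124101
  +C: nom +11.000 → Σnom=-78.770; wc +0.120/-0.120 → slack +0.562/-0.440; half-tol=0.120, Σhalf²=0.138501
  -D: nom -36.970 → Σnom=-115.740; wc +0.240/-0.250 → slack +0.802/-0.690; half-tol=0.245, Σhalf²=0.198526
  -E: nom -33.600 → Σnom=-149.340; wc +0.400/-0.030 → slack +1.202/-0.720; half-tol=0.215, Σhalf²=0.244751
  -F: nom -11.700 → Σnom=-161.040; wc +0.490/-0.090 → slack +1.692/-0.810; half-tol=0.290, Σhalf²=0.328851
  +G: nom +46.500 → Σnom=-114.540; wc +0.307/-0.262 → slack +1.999/-1.072; half-tol=0.284, Σhalf²=0.409791
  +H: nom +9.000 → Σnom=-105.540; wc +0.190/-0.500 → slack +2.189/-1.572; half-tol=0.345, Σhalf²=0.528816
Nominal = -105.540. Worst-case = [-105.540 - 1.572, -105.540 + 2.189] = [-107.112, -103.351]. RSS = √0.528816 = 0.727.

nominal=-105.540 wc=[-107.112,-103.351] rss=0.727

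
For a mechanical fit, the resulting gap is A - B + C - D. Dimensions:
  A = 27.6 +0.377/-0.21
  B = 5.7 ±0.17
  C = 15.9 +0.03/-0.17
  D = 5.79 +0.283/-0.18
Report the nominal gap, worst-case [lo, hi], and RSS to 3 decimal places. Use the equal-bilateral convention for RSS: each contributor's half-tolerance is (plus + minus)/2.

Stack each dimension's contribution:
  +A: nom +27.600 → Σnom=27.600; wc +0.377/-0.210 → slack +0.377/-0.210; half-tol=0.293, Σhalf²=0.086142
  -B: nom -5.700 → Σnom=21.900; wc +0.170/-0.170 → slack +0.547/-0.380; half-tol=0.170, Σhalf²=0.115042
  +C: nom +15.900 → Σnom=37.800; wc +0.030/-0.170 → slack +0.577/-0.550; half-tol=0.100, Σhalf²=0.125042
  -D: nom -5.790 → Σnom=32.010; wc +0.180/-0.283 → slack +0.757/-0.833; half-tol=0.231, Σhalf²=0.178634
Nominal = 32.010. Worst-case = [32.010 - 0.833, 32.010 + 0.757] = [31.177, 32.767]. RSS = √0.178634 = 0.423.

nominal=32.010 wc=[31.177,32.767] rss=0.423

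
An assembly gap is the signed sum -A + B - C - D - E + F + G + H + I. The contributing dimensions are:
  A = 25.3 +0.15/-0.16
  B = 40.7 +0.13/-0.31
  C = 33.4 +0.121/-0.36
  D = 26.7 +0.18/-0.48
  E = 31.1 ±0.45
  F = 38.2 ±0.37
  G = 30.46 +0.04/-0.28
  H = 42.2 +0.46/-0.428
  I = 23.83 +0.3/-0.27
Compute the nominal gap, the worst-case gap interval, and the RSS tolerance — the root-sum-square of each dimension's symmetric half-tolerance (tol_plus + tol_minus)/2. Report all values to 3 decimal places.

nominal=58.890 wc=[56.331,61.640] rss=0.939

Stack each dimension's contribution:
  -A: nom -25.300 → Σnom=-25.300; wc +0.160/-0.150 → slack +0.160/-0.150; half-tol=0.155, Σhalf²=0.024025
  +B: nom +40.700 → Σnom=15.400; wc +0.130/-0.310 → slack +0.290/-0.460; half-tol=0.220, Σhalf²=0.072425
  -C: nom -33.400 → Σnom=-18.000; wc +0.360/-0.121 → slack +0.650/-0.581; half-tol=0.240, Σhalf²=0.130265
  -D: nom -26.700 → Σnom=-44.700; wc +0.480/-0.180 → slack +1.130/-0.761; half-tol=0.330, Σhalf²=0.239165
  -E: nom -31.100 → Σnom=-75.800; wc +0.450/-0.450 → slack +1.580/-1.211; half-tol=0.450, Σhalf²=0.441665
  +F: nom +38.200 → Σnom=-37.600; wc +0.370/-0.370 → slack +1.950/-1.581; half-tol=0.370, Σhalf²=0.578565
  +G: nom +30.460 → Σnom=-7.140; wc +0.040/-0.280 → slack +1.990/-1.861; half-tol=0.160, Σhalf²=0.604165
  +H: nom +42.200 → Σnom=35.060; wc +0.460/-0.428 → slack +2.450/-2.289; half-tol=0.444, Σhalf²=0.801301
  +I: nom +23.830 → Σnom=58.890; wc +0.300/-0.270 → slack +2.750/-2.559; half-tol=0.285, Σhalf²=0.882526
Nominal = 58.890. Worst-case = [58.890 - 2.559, 58.890 + 2.750] = [56.331, 61.640]. RSS = √0.882526 = 0.939.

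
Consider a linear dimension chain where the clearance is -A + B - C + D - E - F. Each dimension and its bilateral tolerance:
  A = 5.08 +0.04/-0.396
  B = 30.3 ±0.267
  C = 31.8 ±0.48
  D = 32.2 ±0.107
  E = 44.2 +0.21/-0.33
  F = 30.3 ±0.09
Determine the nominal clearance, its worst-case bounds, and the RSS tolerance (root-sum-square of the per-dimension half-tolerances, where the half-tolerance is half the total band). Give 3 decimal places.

Stack each dimension's contribution:
  -A: nom -5.080 → Σnom=-5.080; wc +0.396/-0.040 → slack +0.396/-0.040; half-tol=0.218, Σhalf²=0.047524
  +B: nom +30.300 → Σnom=25.220; wc +0.267/-0.267 → slack +0.663/-0.307; half-tol=0.267, Σhalf²=0.118813
  -C: nom -31.800 → Σnom=-6.580; wc +0.480/-0.480 → slack +1.143/-0.787; half-tol=0.480, Σhalf²=0.349213
  +D: nom +32.200 → Σnom=25.620; wc +0.107/-0.107 → slack +1.250/-0.894; half-tol=0.107, Σhalf²=0.360662
  -E: nom -44.200 → Σnom=-18.580; wc +0.330/-0.210 → slack +1.580/-1.104; half-tol=0.270, Σhalf²=0.433562
  -F: nom -30.300 → Σnom=-48.880; wc +0.090/-0.090 → slack +1.670/-1.194; half-tol=0.090, Σhalf²=0.441662
Nominal = -48.880. Worst-case = [-48.880 - 1.194, -48.880 + 1.670] = [-50.074, -47.210]. RSS = √0.441662 = 0.665.

nominal=-48.880 wc=[-50.074,-47.210] rss=0.665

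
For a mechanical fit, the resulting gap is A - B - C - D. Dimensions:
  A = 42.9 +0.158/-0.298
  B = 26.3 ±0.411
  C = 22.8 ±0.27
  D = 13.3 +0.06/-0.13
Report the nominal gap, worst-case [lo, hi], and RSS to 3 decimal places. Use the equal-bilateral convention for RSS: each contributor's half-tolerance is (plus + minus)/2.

Stack each dimension's contribution:
  +A: nom +42.900 → Σnom=42.900; wc +0.158/-0.298 → slack +0.158/-0.298; half-tol=0.228, Σhalf²=0.051984
  -B: nom -26.300 → Σnom=16.600; wc +0.411/-0.411 → slack +0.569/-0.709; half-tol=0.411, Σhalf²=0.220905
  -C: nom -22.800 → Σnom=-6.200; wc +0.270/-0.270 → slack +0.839/-0.979; half-tol=0.270, Σhalf²=0.293805
  -D: nom -13.300 → Σnom=-19.500; wc +0.130/-0.060 → slack +0.969/-1.039; half-tol=0.095, Σhalf²=0.302830
Nominal = -19.500. Worst-case = [-19.500 - 1.039, -19.500 + 0.969] = [-20.539, -18.531]. RSS = √0.302830 = 0.550.

nominal=-19.500 wc=[-20.539,-18.531] rss=0.550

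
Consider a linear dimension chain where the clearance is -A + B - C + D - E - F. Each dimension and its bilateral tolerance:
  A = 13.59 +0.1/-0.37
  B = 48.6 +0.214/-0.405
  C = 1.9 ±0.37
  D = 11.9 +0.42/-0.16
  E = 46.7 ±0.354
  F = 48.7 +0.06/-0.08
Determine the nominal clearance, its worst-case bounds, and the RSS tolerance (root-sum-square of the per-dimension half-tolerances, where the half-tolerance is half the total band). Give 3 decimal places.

nominal=-50.390 wc=[-51.839,-48.582] rss=0.709

Stack each dimension's contribution:
  -A: nom -13.590 → Σnom=-13.590; wc +0.370/-0.100 → slack +0.370/-0.100; half-tol=0.235, Σhalf²=0.055225
  +B: nom +48.600 → Σnom=35.010; wc +0.214/-0.405 → slack +0.584/-0.505; half-tol=0.309, Σhalf²=0.151015
  -C: nom -1.900 → Σnom=33.110; wc +0.370/-0.370 → slack +0.954/-0.875; half-tol=0.370, Σhalf²=0.287915
  +D: nom +11.900 → Σnom=45.010; wc +0.420/-0.160 → slack +1.374/-1.035; half-tol=0.290, Σhalf²=0.372015
  -E: nom -46.700 → Σnom=-1.690; wc +0.354/-0.354 → slack +1.728/-1.389; half-tol=0.354, Σhalf²=0.497331
  -F: nom -48.700 → Σnom=-50.390; wc +0.080/-0.060 → slack +1.808/-1.449; half-tol=0.070, Σhalf²=0.502231
Nominal = -50.390. Worst-case = [-50.390 - 1.449, -50.390 + 1.808] = [-51.839, -48.582]. RSS = √0.502231 = 0.709.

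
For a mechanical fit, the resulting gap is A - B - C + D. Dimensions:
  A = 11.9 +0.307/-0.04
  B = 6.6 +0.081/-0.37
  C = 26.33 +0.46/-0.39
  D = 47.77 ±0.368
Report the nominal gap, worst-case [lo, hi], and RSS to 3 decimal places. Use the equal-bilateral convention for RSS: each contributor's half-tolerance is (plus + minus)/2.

nominal=26.740 wc=[25.791,28.175] rss=0.630

Stack each dimension's contribution:
  +A: nom +11.900 → Σnom=11.900; wc +0.307/-0.040 → slack +0.307/-0.040; half-tol=0.173, Σhalf²=0.030102
  -B: nom -6.600 → Σnom=5.300; wc +0.370/-0.081 → slack +0.677/-0.121; half-tol=0.226, Σhalf²=0.080952
  -C: nom -26.330 → Σnom=-21.030; wc +0.390/-0.460 → slack +1.067/-0.581; half-tol=0.425, Σhalf²=0.261578
  +D: nom +47.770 → Σnom=26.740; wc +0.368/-0.368 → slack +1.435/-0.949; half-tol=0.368, Σhalf²=0.397002
Nominal = 26.740. Worst-case = [26.740 - 0.949, 26.740 + 1.435] = [25.791, 28.175]. RSS = √0.397002 = 0.630.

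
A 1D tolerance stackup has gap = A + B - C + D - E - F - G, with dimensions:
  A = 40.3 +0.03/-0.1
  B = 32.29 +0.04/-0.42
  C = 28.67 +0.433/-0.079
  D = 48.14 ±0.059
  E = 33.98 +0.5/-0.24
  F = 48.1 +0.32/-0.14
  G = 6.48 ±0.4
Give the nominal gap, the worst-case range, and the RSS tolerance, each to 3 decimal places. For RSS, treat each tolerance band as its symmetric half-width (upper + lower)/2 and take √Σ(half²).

nominal=3.500 wc=[1.268,4.488] rss=0.690

Stack each dimension's contribution:
  +A: nom +40.300 → Σnom=40.300; wc +0.030/-0.100 → slack +0.030/-0.100; half-tol=0.065, Σhalf²=0.004225
  +B: nom +32.290 → Σnom=72.590; wc +0.040/-0.420 → slack +0.070/-0.520; half-tol=0.230, Σhalf²=0.057125
  -C: nom -28.670 → Σnom=43.920; wc +0.079/-0.433 → slack +0.149/-0.953; half-tol=0.256, Σhalf²=0.122661
  +D: nom +48.140 → Σnom=92.060; wc +0.059/-0.059 → slack +0.208/-1.012; half-tol=0.059, Σhalf²=0.126142
  -E: nom -33.980 → Σnom=58.080; wc +0.240/-0.500 → slack +0.448/-1.512; half-tol=0.370, Σhalf²=0.263042
  -F: nom -48.100 → Σnom=9.980; wc +0.140/-0.320 → slack +0.588/-1.832; half-tol=0.230, Σhalf²=0.315942
  -G: nom -6.480 → Σnom=3.500; wc +0.400/-0.400 → slack +0.988/-2.232; half-tol=0.400, Σhalf²=0.475942
Nominal = 3.500. Worst-case = [3.500 - 2.232, 3.500 + 0.988] = [1.268, 4.488]. RSS = √0.475942 = 0.690.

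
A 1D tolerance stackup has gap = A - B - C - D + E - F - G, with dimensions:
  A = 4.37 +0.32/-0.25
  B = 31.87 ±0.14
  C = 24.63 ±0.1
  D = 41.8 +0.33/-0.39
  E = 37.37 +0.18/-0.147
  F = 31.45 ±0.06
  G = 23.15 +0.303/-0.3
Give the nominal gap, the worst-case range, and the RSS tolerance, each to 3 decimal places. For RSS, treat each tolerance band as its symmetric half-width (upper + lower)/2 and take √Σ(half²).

nominal=-111.160 wc=[-112.490,-109.670] rss=0.601

Stack each dimension's contribution:
  +A: nom +4.370 → Σnom=4.370; wc +0.320/-0.250 → slack +0.320/-0.250; half-tol=0.285, Σhalf²=0.081225
  -B: nom -31.870 → Σnom=-27.500; wc +0.140/-0.140 → slack +0.460/-0.390; half-tol=0.140, Σhalf²=0.100825
  -C: nom -24.630 → Σnom=-52.130; wc +0.100/-0.100 → slack +0.560/-0.490; half-tol=0.100, Σhalf²=0.110825
  -D: nom -41.800 → Σnom=-93.930; wc +0.390/-0.330 → slack +0.950/-0.820; half-tol=0.360, Σhalf²=0.240425
  +E: nom +37.370 → Σnom=-56.560; wc +0.180/-0.147 → slack +1.130/-0.967; half-tol=0.163, Σhalf²=0.267157
  -F: nom -31.450 → Σnom=-88.010; wc +0.060/-0.060 → slack +1.190/-1.027; half-tol=0.060, Σhalf²=0.270757
  -G: nom -23.150 → Σnom=-111.160; wc +0.300/-0.303 → slack +1.490/-1.330; half-tol=0.301, Σhalf²=0.361660
Nominal = -111.160. Worst-case = [-111.160 - 1.330, -111.160 + 1.490] = [-112.490, -109.670]. RSS = √0.361660 = 0.601.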